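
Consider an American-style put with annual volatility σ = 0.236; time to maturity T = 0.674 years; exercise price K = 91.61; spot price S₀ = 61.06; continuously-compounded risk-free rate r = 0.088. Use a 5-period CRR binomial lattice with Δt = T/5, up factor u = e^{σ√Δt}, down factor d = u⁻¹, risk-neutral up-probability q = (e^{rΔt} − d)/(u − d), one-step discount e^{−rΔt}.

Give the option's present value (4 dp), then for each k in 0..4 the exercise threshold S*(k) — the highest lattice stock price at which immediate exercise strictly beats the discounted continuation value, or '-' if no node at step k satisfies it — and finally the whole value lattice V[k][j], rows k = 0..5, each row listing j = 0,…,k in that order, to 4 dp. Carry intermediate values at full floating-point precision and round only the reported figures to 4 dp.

price = 30.5500
boundary = 61.0600 66.5867 72.6136 79.1860 72.6136
tree:
30.5500
35.6180 25.0233
40.2653 30.5500 18.9964
44.5269 35.6180 25.0233 12.4240
48.4348 40.2653 30.5500 18.9964 5.5602
52.0183 44.5269 35.6180 25.0233 12.4240 0.0000

params: Δt=0.13480 u=1.09051 d=0.91700 q=0.54713 e^(-rΔt)=0.98821
t_5 payoffs: 52.0183 44.5269 35.6180 25.0233 12.4240 0.0000
t_4: node(4,0) S=43.1752 payoff=48.4348 vs cont=47.3545 → 48.4348 [stop]  node(4,1) S=51.3447 payoff=40.2653 vs cont=39.1850 → 40.2653 [stop]  node(4,2) S=61.0600 payoff=30.5500 vs cont=29.4697 → 30.5500 [stop]  node(4,3) S=72.6136 payoff=18.9964 vs cont=17.9161 → 18.9964 [stop]  node(4,4) S=86.3534 payoff=5.2566 vs cont=5.5602 → 5.5602 [wait]  ⇒ S*(4)=72.6136
t_3: node(3,0) S=47.0831 payoff=44.5269 vs cont=43.4466 → 44.5269 [stop]  node(3,1) S=55.9920 payoff=35.6180 vs cont=34.5377 → 35.6180 [stop]  node(3,2) S=66.5867 payoff=25.0233 vs cont=23.9430 → 25.0233 [stop]  node(3,3) S=79.1860 payoff=12.4240 vs cont=11.5078 → 12.4240 [stop]  ⇒ S*(3)=79.1860
t_2: node(2,0) S=51.3447 payoff=40.2653 vs cont=39.1850 → 40.2653 [stop]  node(2,1) S=61.0600 payoff=30.5500 vs cont=29.4697 → 30.5500 [stop]  node(2,2) S=72.6136 payoff=18.9964 vs cont=17.9161 → 18.9964 [stop]  ⇒ S*(2)=72.6136
t_1: node(1,0) S=55.9920 payoff=35.6180 vs cont=34.5377 → 35.6180 [stop]  node(1,1) S=66.5867 payoff=25.0233 vs cont=23.9430 → 25.0233 [stop]  ⇒ S*(1)=66.5867
t_0: node(0,0) S=61.0600 payoff=30.5500 vs cont=29.4697 → 30.5500 [stop]  ⇒ S*(0)=61.0600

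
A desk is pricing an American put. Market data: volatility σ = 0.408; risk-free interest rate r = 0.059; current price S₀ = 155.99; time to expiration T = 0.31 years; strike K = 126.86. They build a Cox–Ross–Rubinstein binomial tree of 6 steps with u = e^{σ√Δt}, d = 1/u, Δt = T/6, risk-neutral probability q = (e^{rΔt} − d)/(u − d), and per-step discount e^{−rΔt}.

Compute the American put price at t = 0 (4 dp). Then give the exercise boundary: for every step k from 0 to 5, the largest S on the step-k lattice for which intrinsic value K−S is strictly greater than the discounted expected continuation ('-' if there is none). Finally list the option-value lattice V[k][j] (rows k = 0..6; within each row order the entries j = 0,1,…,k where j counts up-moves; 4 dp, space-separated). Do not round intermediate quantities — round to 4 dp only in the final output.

price = 2.5008
boundary = - - - - - 98.1104
tree:
2.5008
4.3346 0.6323
7.3618 1.2516 0.0000
12.1607 2.4775 0.0000 0.0000
19.2978 4.9041 0.0000 0.0000 0.0000
28.7496 9.7075 0.0000 0.0000 0.0000 0.0000
37.4391 19.2156 0.0000 0.0000 0.0000 0.0000 0.0000

Δt=0.05167  u=1.09718  d=0.91143  q=0.49327  discount=0.99696
step 6 (expiry): payoffs max(K−S,0) = 37.4391 19.2156 0.0000 0.0000 0.0000 0.0000 0.0000
step 5: (k=5,j=0): S=98.1104, (K−S)⁺=28.7496, hold=28.3634 ⇒ V=28.7496 exercise | (k=5,j=1): S=118.1049, (K−S)⁺=8.7551, hold=9.7075 ⇒ V=9.7075 continue | (k=5,j=2): S=142.1741, (K−S)⁺=0.0000, hold=0.0000 ⇒ V=0.0000 continue | (k=5,j=3): S=171.1485, (K−S)⁺=0.0000, hold=0.0000 ⇒ V=0.0000 continue | (k=5,j=4): S=206.0277, (K−S)⁺=0.0000, hold=0.0000 ⇒ V=0.0000 continue | (k=5,j=5): S=248.0152, (K−S)⁺=0.0000, hold=0.0000 ⇒ V=0.0000 continue  boundary S*=98.1104
step 4: (k=4,j=0): S=107.6444, (K−S)⁺=19.2156, hold=19.2978 ⇒ V=19.2978 continue | (k=4,j=1): S=129.5818, (K−S)⁺=0.0000, hold=4.9041 ⇒ V=4.9041 continue | (k=4,j=2): S=155.9900, (K−S)⁺=0.0000, hold=0.0000 ⇒ V=0.0000 continue | (k=4,j=3): S=187.7800, (K−S)⁺=0.0000, hold=0.0000 ⇒ V=0.0000 continue | (k=4,j=4): S=226.0487, (K−S)⁺=0.0000, hold=0.0000 ⇒ V=0.0000 continue  boundary S*=-
step 3: (k=3,j=0): S=118.1049, (K−S)⁺=8.7551, hold=12.1607 ⇒ V=12.1607 continue | (k=3,j=1): S=142.1741, (K−S)⁺=0.0000, hold=2.4775 ⇒ V=2.4775 continue | (k=3,j=2): S=171.1485, (K−S)⁺=0.0000, hold=0.0000 ⇒ V=0.0000 continue | (k=3,j=3): S=206.0277, (K−S)⁺=0.0000, hold=0.0000 ⇒ V=0.0000 continue  boundary S*=-
step 2: (k=2,j=0): S=129.5818, (K−S)⁺=0.0000, hold=7.3618 ⇒ V=7.3618 continue | (k=2,j=1): S=155.9900, (K−S)⁺=0.0000, hold=1.2516 ⇒ V=1.2516 continue | (k=2,j=2): S=187.7800, (K−S)⁺=0.0000, hold=0.0000 ⇒ V=0.0000 continue  boundary S*=-
step 1: (k=1,j=0): S=142.1741, (K−S)⁺=0.0000, hold=4.3346 ⇒ V=4.3346 continue | (k=1,j=1): S=171.1485, (K−S)⁺=0.0000, hold=0.6323 ⇒ V=0.6323 continue  boundary S*=-
step 0: (k=0,j=0): S=155.9900, (K−S)⁺=0.0000, hold=2.5008 ⇒ V=2.5008 continue  boundary S*=-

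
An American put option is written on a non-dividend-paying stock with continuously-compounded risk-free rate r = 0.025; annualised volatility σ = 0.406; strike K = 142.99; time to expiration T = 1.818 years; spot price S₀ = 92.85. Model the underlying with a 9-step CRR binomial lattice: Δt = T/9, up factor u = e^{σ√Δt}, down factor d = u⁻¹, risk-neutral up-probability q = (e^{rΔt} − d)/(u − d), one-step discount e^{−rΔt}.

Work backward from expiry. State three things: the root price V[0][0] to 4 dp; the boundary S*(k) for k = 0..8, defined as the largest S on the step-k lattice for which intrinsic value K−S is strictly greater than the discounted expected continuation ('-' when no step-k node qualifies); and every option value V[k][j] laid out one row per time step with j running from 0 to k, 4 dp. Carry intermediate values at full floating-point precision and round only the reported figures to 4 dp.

Δt=0.20200  u=1.20018  d=0.83321  q=0.46830  discount=0.99496
step 9 (expiry): payoffs max(K−S,0) = 125.0198 117.1050 105.7042 89.2820 65.6268 31.5530 0.0000 0.0000 0.0000 0.0000
step 8: (k=8,j=0): S=21.5676, (K−S)⁺=121.4224, hold=120.7021 ⇒ V=121.4224 exercise | (k=8,j=1): S=31.0668, (K−S)⁺=111.9232, hold=111.2029 ⇒ V=111.9232 exercise | (k=8,j=2): S=44.7498, (K−S)⁺=98.2402, hold=97.5199 ⇒ V=98.2402 exercise | (k=8,j=3): S=64.4595, (K−S)⁺=78.5305, hold=77.8102 ⇒ V=78.5305 exercise | (k=8,j=4): S=92.8500, (K−S)⁺=50.1400, hold=49.4197 ⇒ V=50.1400 exercise | (k=8,j=5): S=133.7449, (K−S)⁺=9.2451, hold=16.6921 ⇒ V=16.6921 continue | (k=8,j=6): S=192.6514, (K−S)⁺=0.0000, hold=0.0000 ⇒ V=0.0000 continue | (k=8,j=7): S=277.5028, (K−S)⁺=0.0000, hold=0.0000 ⇒ V=0.0000 continue | (k=8,j=8): S=399.7262, (K−S)⁺=0.0000, hold=0.0000 ⇒ V=0.0000 continue  boundary S*=92.8500
step 7: (k=7,j=0): S=25.8850, (K−S)⁺=117.1050, hold=116.3847 ⇒ V=117.1050 exercise | (k=7,j=1): S=37.2858, (K−S)⁺=105.7042, hold=104.9839 ⇒ V=105.7042 exercise | (k=7,j=2): S=53.7080, (K−S)⁺=89.2820, hold=88.5617 ⇒ V=89.2820 exercise | (k=7,j=3): S=77.3632, (K−S)⁺=65.6268, hold=64.9065 ⇒ V=65.6268 exercise | (k=7,j=4): S=111.4370, (K−S)⁺=31.5530, hold=34.3026 ⇒ V=34.3026 continue | (k=7,j=5): S=160.5183, (K−S)⁺=0.0000, hold=8.8304 ⇒ V=8.8304 continue | (k=7,j=6): S=231.2170, (K−S)⁺=0.0000, hold=0.0000 ⇒ V=0.0000 continue | (k=7,j=7): S=333.0543, (K−S)⁺=0.0000, hold=0.0000 ⇒ V=0.0000 continue  boundary S*=77.3632
step 6: (k=6,j=0): S=31.0668, (K−S)⁺=111.9232, hold=111.2029 ⇒ V=111.9232 exercise | (k=6,j=1): S=44.7498, (K−S)⁺=98.2402, hold=97.5199 ⇒ V=98.2402 exercise | (k=6,j=2): S=64.4595, (K−S)⁺=78.5305, hold=77.8102 ⇒ V=78.5305 exercise | (k=6,j=3): S=92.8500, (K−S)⁺=50.1400, hold=50.7009 ⇒ V=50.7009 continue | (k=6,j=4): S=133.7449, (K−S)⁺=9.2451, hold=22.2612 ⇒ V=22.2612 continue | (k=6,j=5): S=192.6514, (K−S)⁺=0.0000, hold=4.6715 ⇒ V=4.6715 continue | (k=6,j=6): S=277.5028, (K−S)⁺=0.0000, hold=0.0000 ⇒ V=0.0000 continue  boundary S*=64.4595
step 5: (k=5,j=0): S=37.2858, (K−S)⁺=105.7042, hold=104.9839 ⇒ V=105.7042 exercise | (k=5,j=1): S=53.7080, (K−S)⁺=89.2820, hold=88.5617 ⇒ V=89.2820 exercise | (k=5,j=2): S=77.3632, (K−S)⁺=65.6268, hold=65.1679 ⇒ V=65.6268 exercise | (k=5,j=3): S=111.4370, (K−S)⁺=31.5530, hold=37.1942 ⇒ V=37.1942 continue | (k=5,j=4): S=160.5183, (K−S)⁺=0.0000, hold=13.9532 ⇒ V=13.9532 continue | (k=5,j=5): S=231.2170, (K−S)⁺=0.0000, hold=2.4713 ⇒ V=2.4713 continue  boundary S*=77.3632
step 4: (k=4,j=0): S=44.7498, (K−S)⁺=98.2402, hold=97.5199 ⇒ V=98.2402 exercise | (k=4,j=1): S=64.4595, (K−S)⁺=78.5305, hold=77.8102 ⇒ V=78.5305 exercise | (k=4,j=2): S=92.8500, (K−S)⁺=50.1400, hold=52.0482 ⇒ V=52.0482 continue | (k=4,j=3): S=133.7449, (K−S)⁺=9.2451, hold=26.1778 ⇒ V=26.1778 continue | (k=4,j=4): S=192.6514, (K−S)⁺=0.0000, hold=8.5330 ⇒ V=8.5330 continue  boundary S*=64.4595
step 3: (k=3,j=0): S=53.7080, (K−S)⁺=89.2820, hold=88.5617 ⇒ V=89.2820 exercise | (k=3,j=1): S=77.3632, (K−S)⁺=65.6268, hold=65.7957 ⇒ V=65.7957 continue | (k=3,j=2): S=111.4370, (K−S)⁺=31.5530, hold=39.7319 ⇒ V=39.7319 continue | (k=3,j=3): S=160.5183, (K−S)⁺=0.0000, hold=17.8244 ⇒ V=17.8244 continue  boundary S*=53.7080
step 2: (k=2,j=0): S=64.4595, (K−S)⁺=78.5305, hold=77.8889 ⇒ V=78.5305 exercise | (k=2,j=1): S=92.8500, (K−S)⁺=50.1400, hold=53.3199 ⇒ V=53.3199 continue | (k=2,j=2): S=133.7449, (K−S)⁺=9.2451, hold=29.3241 ⇒ V=29.3241 continue  boundary S*=64.4595
step 1: (k=1,j=0): S=77.3632, (K−S)⁺=65.6268, hold=66.3882 ⇒ V=66.3882 continue | (k=1,j=1): S=111.4370, (K−S)⁺=31.5530, hold=41.8706 ⇒ V=41.8706 continue  boundary S*=-
step 0: (k=0,j=0): S=92.8500, (K−S)⁺=50.1400, hold=54.6300 ⇒ V=54.6300 continue  boundary S*=-

price = 54.6300
boundary = - - 64.4595 53.7080 64.4595 77.3632 64.4595 77.3632 92.8500
tree:
54.6300
66.3882 41.8706
78.5305 53.3199 29.3241
89.2820 65.7957 39.7319 17.8244
98.2402 78.5305 52.0482 26.1778 8.5330
105.7042 89.2820 65.6268 37.1942 13.9532 2.4713
111.9232 98.2402 78.5305 50.7009 22.2612 4.6715 0.0000
117.1050 105.7042 89.2820 65.6268 34.3026 8.8304 0.0000 0.0000
121.4224 111.9232 98.2402 78.5305 50.1400 16.6921 0.0000 0.0000 0.0000
125.0198 117.1050 105.7042 89.2820 65.6268 31.5530 0.0000 0.0000 0.0000 0.0000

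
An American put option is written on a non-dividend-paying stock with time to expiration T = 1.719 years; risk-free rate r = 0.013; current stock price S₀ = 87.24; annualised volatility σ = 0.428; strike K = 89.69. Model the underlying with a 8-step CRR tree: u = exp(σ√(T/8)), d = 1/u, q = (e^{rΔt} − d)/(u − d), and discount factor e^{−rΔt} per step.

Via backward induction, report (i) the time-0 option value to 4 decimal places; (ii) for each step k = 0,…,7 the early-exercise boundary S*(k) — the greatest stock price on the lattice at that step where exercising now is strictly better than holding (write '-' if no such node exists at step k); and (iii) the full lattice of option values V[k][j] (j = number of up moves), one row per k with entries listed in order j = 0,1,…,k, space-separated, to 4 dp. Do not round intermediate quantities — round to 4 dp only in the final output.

price = 19.5985
boundary = - - - - 39.4515 48.1090 58.6664 71.5406
tree:
19.5985
26.0746 12.0410
33.6454 17.2591 5.9286
41.9219 24.0395 9.3266 1.9366
50.2385 32.3190 14.3713 3.4033 0.2097
57.3381 41.5810 21.5368 5.9646 0.3878 0.0000
63.1600 50.2385 31.0236 10.4221 0.7169 0.0000 0.0000
67.9342 57.3381 41.5810 18.1494 1.3253 0.0000 0.0000 0.0000
71.8493 63.1600 50.2385 31.0236 2.4500 0.0000 0.0000 0.0000 0.0000

Δt=0.21488  u=1.21945  d=0.82004  q=0.45757  discount=0.99721
step 8 (expiry): payoffs max(K−S,0) = 71.8493 63.1600 50.2385 31.0236 2.4500 0.0000 0.0000 0.0000 0.0000
step 7: (k=7,j=0): S=21.7558, (K−S)⁺=67.9342, hold=67.6840 ⇒ V=67.9342 exercise | (k=7,j=1): S=32.3519, (K−S)⁺=57.3381, hold=57.0879 ⇒ V=57.3381 exercise | (k=7,j=2): S=48.1090, (K−S)⁺=41.5810, hold=41.3308 ⇒ V=41.5810 exercise | (k=7,j=3): S=71.5406, (K−S)⁺=18.1494, hold=17.8992 ⇒ V=18.1494 exercise | (k=7,j=4): S=106.3846, (K−S)⁺=0.0000, hold=1.3253 ⇒ V=1.3253 continue | (k=7,j=5): S=158.1994, (K−S)⁺=0.0000, hold=0.0000 ⇒ V=0.0000 continue | (k=7,j=6): S=235.2507, (K−S)⁺=0.0000, hold=0.0000 ⇒ V=0.0000 continue | (k=7,j=7): S=349.8299, (K−S)⁺=0.0000, hold=0.0000 ⇒ V=0.0000 continue  boundary S*=71.5406
step 6: (k=6,j=0): S=26.5300, (K−S)⁺=63.1600, hold=62.9098 ⇒ V=63.1600 exercise | (k=6,j=1): S=39.4515, (K−S)⁺=50.2385, hold=49.9883 ⇒ V=50.2385 exercise | (k=6,j=2): S=58.6664, (K−S)⁺=31.0236, hold=30.7734 ⇒ V=31.0236 exercise | (k=6,j=3): S=87.2400, (K−S)⁺=2.4500, hold=10.4221 ⇒ V=10.4221 continue | (k=6,j=4): S=129.7304, (K−S)⁺=0.0000, hold=0.7169 ⇒ V=0.7169 continue | (k=6,j=5): S=192.9158, (K−S)⁺=0.0000, hold=0.0000 ⇒ V=0.0000 continue | (k=6,j=6): S=286.8758, (K−S)⁺=0.0000, hold=0.0000 ⇒ V=0.0000 continue  boundary S*=58.6664
step 5: (k=5,j=0): S=32.3519, (K−S)⁺=57.3381, hold=57.0879 ⇒ V=57.3381 exercise | (k=5,j=1): S=48.1090, (K−S)⁺=41.5810, hold=41.3308 ⇒ V=41.5810 exercise | (k=5,j=2): S=71.5406, (K−S)⁺=18.1494, hold=21.5368 ⇒ V=21.5368 continue | (k=5,j=3): S=106.3846, (K−S)⁺=0.0000, hold=5.9646 ⇒ V=5.9646 continue | (k=5,j=4): S=158.1994, (K−S)⁺=0.0000, hold=0.3878 ⇒ V=0.3878 continue | (k=5,j=5): S=235.2507, (K−S)⁺=0.0000, hold=0.0000 ⇒ V=0.0000 continue  boundary S*=48.1090
step 4: (k=4,j=0): S=39.4515, (K−S)⁺=50.2385, hold=49.9883 ⇒ V=50.2385 exercise | (k=4,j=1): S=58.6664, (K−S)⁺=31.0236, hold=32.3190 ⇒ V=32.3190 continue | (k=4,j=2): S=87.2400, (K−S)⁺=2.4500, hold=14.3713 ⇒ V=14.3713 continue | (k=4,j=3): S=129.7304, (K−S)⁺=0.0000, hold=3.4033 ⇒ V=3.4033 continue | (k=4,j=4): S=192.9158, (K−S)⁺=0.0000, hold=0.2097 ⇒ V=0.2097 continue  boundary S*=39.4515
step 3: (k=3,j=0): S=48.1090, (K−S)⁺=41.5810, hold=41.9219 ⇒ V=41.9219 continue | (k=3,j=1): S=71.5406, (K−S)⁺=18.1494, hold=24.0395 ⇒ V=24.0395 continue | (k=3,j=2): S=106.3846, (K−S)⁺=0.0000, hold=9.3266 ⇒ V=9.3266 continue | (k=3,j=3): S=158.1994, (K−S)⁺=0.0000, hold=1.9366 ⇒ V=1.9366 continue  boundary S*=-
step 2: (k=2,j=0): S=58.6664, (K−S)⁺=31.0236, hold=33.6454 ⇒ V=33.6454 continue | (k=2,j=1): S=87.2400, (K−S)⁺=2.4500, hold=17.2591 ⇒ V=17.2591 continue | (k=2,j=2): S=129.7304, (K−S)⁺=0.0000, hold=5.9286 ⇒ V=5.9286 continue  boundary S*=-
step 1: (k=1,j=0): S=71.5406, (K−S)⁺=18.1494, hold=26.0746 ⇒ V=26.0746 continue | (k=1,j=1): S=106.3846, (K−S)⁺=0.0000, hold=12.0410 ⇒ V=12.0410 continue  boundary S*=-
step 0: (k=0,j=0): S=87.2400, (K−S)⁺=2.4500, hold=19.5985 ⇒ V=19.5985 continue  boundary S*=-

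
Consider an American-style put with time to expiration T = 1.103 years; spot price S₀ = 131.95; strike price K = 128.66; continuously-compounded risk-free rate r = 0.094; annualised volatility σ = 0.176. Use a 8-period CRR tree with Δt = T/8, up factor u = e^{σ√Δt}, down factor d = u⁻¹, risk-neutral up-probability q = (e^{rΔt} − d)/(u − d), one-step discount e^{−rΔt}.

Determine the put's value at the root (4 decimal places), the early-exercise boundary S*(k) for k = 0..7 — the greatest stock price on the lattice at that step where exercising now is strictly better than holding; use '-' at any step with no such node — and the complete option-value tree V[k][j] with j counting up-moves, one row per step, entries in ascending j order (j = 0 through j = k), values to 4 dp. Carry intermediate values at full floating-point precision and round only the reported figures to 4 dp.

Δt=0.13787, u=1.06753, d=0.93674, q=0.58340, disc=e^(-rΔt)=0.98712
k=8 terminal: V=max(K-S,0) → 50.4333 39.5105 27.0627 12.8767 0.0000 0.0000 0.0000 0.0000 0.0000
k=7: j=0 S=83.5097 intr=45.1503 cont=43.4936 V=45.1503[EX]; j=1 S=95.1701 intr=33.4899 cont=31.8332 V=33.4899[EX]; j=2 S=108.4586 intr=20.2014 cont=18.5447 V=20.2014[EX]; j=3 S=123.6026 intr=5.0574 cont=5.2954 V=5.2954[hold]; j=4 S=140.8611 intr=0.0000 cont=0.0000 V=0.0000[hold]; j=5 S=160.5295 intr=0.0000 cont=0.0000 V=0.0000[hold]; j=6 S=182.9441 intr=0.0000 cont=0.0000 V=0.0000[hold]; j=7 S=208.4884 intr=0.0000 cont=0.0000 V=0.0000[hold]  S*(7)=108.4586
k=6: j=0 S=89.1495 intr=39.5105 cont=37.8538 V=39.5105[EX]; j=1 S=101.5973 intr=27.0627 cont=25.4060 V=27.0627[EX]; j=2 S=115.7833 intr=12.8767 cont=11.3571 V=12.8767[EX]; j=3 S=131.9500 intr=0.0000 cont=2.1776 V=2.1776[hold]; j=4 S=150.3741 intr=0.0000 cont=0.0000 V=0.0000[hold]; j=5 S=171.3707 intr=0.0000 cont=0.0000 V=0.0000[hold]; j=6 S=195.2990 intr=0.0000 cont=0.0000 V=0.0000[hold]  S*(6)=115.7833
k=5: j=0 S=95.1701 intr=33.4899 cont=31.8332 V=33.4899[EX]; j=1 S=108.4586 intr=20.2014 cont=18.5447 V=20.2014[EX]; j=2 S=123.6026 intr=5.0574 cont=6.5494 V=6.5494[hold]; j=3 S=140.8611 intr=0.0000 cont=0.8955 V=0.8955[hold]; j=4 S=160.5295 intr=0.0000 cont=0.0000 V=0.0000[hold]; j=5 S=182.9441 intr=0.0000 cont=0.0000 V=0.0000[hold]  S*(5)=108.4586
k=4: j=0 S=101.5973 intr=27.0627 cont=25.4060 V=27.0627[EX]; j=1 S=115.7833 intr=12.8767 cont=12.0793 V=12.8767[EX]; j=2 S=131.9500 intr=0.0000 cont=3.2091 V=3.2091[hold]; j=3 S=150.3741 intr=0.0000 cont=0.3683 V=0.3683[hold]; j=4 S=171.3707 intr=0.0000 cont=0.0000 V=0.0000[hold]  S*(4)=115.7833
k=3: j=0 S=108.4586 intr=20.2014 cont=18.5447 V=20.2014[EX]; j=1 S=123.6026 intr=5.0574 cont=7.1434 V=7.1434[hold]; j=2 S=140.8611 intr=0.0000 cont=1.5318 V=1.5318[hold]; j=3 S=160.5295 intr=0.0000 cont=0.1514 V=0.1514[hold]  S*(3)=108.4586
k=2: j=0 S=115.7833 intr=12.8767 cont=12.4213 V=12.8767[EX]; j=1 S=131.9500 intr=0.0000 cont=3.8198 V=3.8198[hold]; j=2 S=150.3741 intr=0.0000 cont=0.7171 V=0.7171[hold]  S*(2)=115.7833
k=1: j=0 S=123.6026 intr=5.0574 cont=7.4951 V=7.4951[hold]; j=1 S=140.8611 intr=0.0000 cont=1.9838 V=1.9838[hold]  S*(1)=-
k=0: j=0 S=131.9500 intr=0.0000 cont=4.2247 V=4.2247[hold]  S*(0)=-

price = 4.2247
boundary = - - 115.7833 108.4586 115.7833 108.4586 115.7833 108.4586
tree:
4.2247
7.4951 1.9838
12.8767 3.8198 0.7171
20.2014 7.1434 1.5318 0.1514
27.0627 12.8767 3.2091 0.3683 0.0000
33.4899 20.2014 6.5494 0.8955 0.0000 0.0000
39.5105 27.0627 12.8767 2.1776 0.0000 0.0000 0.0000
45.1503 33.4899 20.2014 5.2954 0.0000 0.0000 0.0000 0.0000
50.4333 39.5105 27.0627 12.8767 0.0000 0.0000 0.0000 0.0000 0.0000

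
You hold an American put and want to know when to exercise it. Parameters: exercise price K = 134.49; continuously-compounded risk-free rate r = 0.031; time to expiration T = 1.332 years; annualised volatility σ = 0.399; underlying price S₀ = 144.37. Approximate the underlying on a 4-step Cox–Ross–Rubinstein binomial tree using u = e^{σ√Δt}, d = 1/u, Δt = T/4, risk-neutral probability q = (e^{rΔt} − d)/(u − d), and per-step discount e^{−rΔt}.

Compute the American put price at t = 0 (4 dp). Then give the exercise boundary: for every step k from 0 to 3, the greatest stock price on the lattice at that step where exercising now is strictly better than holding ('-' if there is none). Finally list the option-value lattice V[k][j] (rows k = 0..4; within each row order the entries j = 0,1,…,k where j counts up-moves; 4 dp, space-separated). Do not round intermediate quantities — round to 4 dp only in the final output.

Δt=0.33300  u=1.25891  d=0.79434  q=0.46503  discount=0.98973
step 4 (expiry): payoffs max(K−S,0) = 77.0127 43.3967 0.0000 0.0000 0.0000
step 3: (k=3,j=0): S=72.3588, (K−S)⁺=62.1312, hold=60.7500 ⇒ V=62.1312 exercise | (k=3,j=1): S=114.6784, (K−S)⁺=19.8116, hold=22.9777 ⇒ V=22.9777 continue | (k=3,j=2): S=181.7491, (K−S)⁺=0.0000, hold=0.0000 ⇒ V=0.0000 continue | (k=3,j=3): S=288.0465, (K−S)⁺=0.0000, hold=0.0000 ⇒ V=0.0000 continue  boundary S*=72.3588
step 2: (k=2,j=0): S=91.0933, (K−S)⁺=43.3967, hold=43.4727 ⇒ V=43.4727 continue | (k=2,j=1): S=144.3700, (K−S)⁺=0.0000, hold=12.1662 ⇒ V=12.1662 continue | (k=2,j=2): S=228.8060, (K−S)⁺=0.0000, hold=0.0000 ⇒ V=0.0000 continue  boundary S*=-
step 1: (k=1,j=0): S=114.6784, (K−S)⁺=19.8116, hold=28.6174 ⇒ V=28.6174 continue | (k=1,j=1): S=181.7491, (K−S)⁺=0.0000, hold=6.4417 ⇒ V=6.4417 continue  boundary S*=-
step 0: (k=0,j=0): S=144.3700, (K−S)⁺=0.0000, hold=18.1171 ⇒ V=18.1171 continue  boundary S*=-

price = 18.1171
boundary = - - - 72.3588
tree:
18.1171
28.6174 6.4417
43.4727 12.1662 0.0000
62.1312 22.9777 0.0000 0.0000
77.0127 43.3967 0.0000 0.0000 0.0000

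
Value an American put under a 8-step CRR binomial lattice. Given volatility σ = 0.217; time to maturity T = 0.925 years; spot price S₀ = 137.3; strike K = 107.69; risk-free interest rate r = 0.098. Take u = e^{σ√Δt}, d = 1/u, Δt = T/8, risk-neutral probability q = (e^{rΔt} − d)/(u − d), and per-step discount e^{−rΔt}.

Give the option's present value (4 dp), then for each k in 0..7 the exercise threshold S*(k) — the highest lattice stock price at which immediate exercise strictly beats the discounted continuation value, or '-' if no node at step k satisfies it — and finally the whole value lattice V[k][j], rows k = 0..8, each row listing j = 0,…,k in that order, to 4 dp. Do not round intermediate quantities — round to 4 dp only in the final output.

price = 0.6755
boundary = - - - - - 94.9384 88.1853 94.9384
tree:
0.6755
1.2780 0.2133
2.3707 0.4410 0.0378
4.2925 0.9011 0.0867 0.0000
7.5416 1.8137 0.1987 0.0000 0.0000
12.7516 3.5804 0.4553 0.0000 0.0000 0.0000
19.5047 6.8849 1.0435 0.0000 0.0000 0.0000 0.0000
25.7774 12.7516 2.3916 0.0000 0.0000 0.0000 0.0000 0.0000
31.6040 19.5047 5.4813 0.0000 0.0000 0.0000 0.0000 0.0000 0.0000

params: Δt=0.11563 u=1.07658 d=0.92887 q=0.55871 e^(-rΔt)=0.98873
t_8 payoffs: 31.6040 19.5047 5.4813 0.0000 0.0000 0.0000 0.0000 0.0000 0.0000
t_7: node(7,0) S=81.9126 payoff=25.7774 vs cont=24.5641 → 25.7774 [stop]  node(7,1) S=94.9384 payoff=12.7516 vs cont=11.5382 → 12.7516 [stop]  node(7,2) S=110.0356 payoff=0.0000 vs cont=2.3916 → 2.3916 [wait]  node(7,3) S=127.5337 payoff=0.0000 vs cont=0.0000 → 0.0000 [wait]  node(7,4) S=147.8142 payoff=0.0000 vs cont=0.0000 → 0.0000 [wait]  node(7,5) S=171.3198 payoff=0.0000 vs cont=0.0000 → 0.0000 [wait]  node(7,6) S=198.5634 payoff=0.0000 vs cont=0.0000 → 0.0000 [wait]  node(7,7) S=230.1392 payoff=0.0000 vs cont=0.0000 → 0.0000 [wait]  ⇒ S*(7)=94.9384
t_6: node(6,0) S=88.1853 payoff=19.5047 vs cont=18.2913 → 19.5047 [stop]  node(6,1) S=102.2087 payoff=5.4813 vs cont=6.8849 → 6.8849 [wait]  node(6,2) S=118.4620 payoff=0.0000 vs cont=1.0435 → 1.0435 [wait]  node(6,3) S=137.3000 payoff=0.0000 vs cont=0.0000 → 0.0000 [wait]  node(6,4) S=159.1336 payoff=0.0000 vs cont=0.0000 → 0.0000 [wait]  node(6,5) S=184.4393 payoff=0.0000 vs cont=0.0000 → 0.0000 [wait]  node(6,6) S=213.7690 payoff=0.0000 vs cont=0.0000 → 0.0000 [wait]  ⇒ S*(6)=88.1853
t_5: node(5,0) S=94.9384 payoff=12.7516 vs cont=12.3136 → 12.7516 [stop]  node(5,1) S=110.0356 payoff=0.0000 vs cont=3.5804 → 3.5804 [wait]  node(5,2) S=127.5337 payoff=0.0000 vs cont=0.4553 → 0.4553 [wait]  node(5,3) S=147.8142 payoff=0.0000 vs cont=0.0000 → 0.0000 [wait]  node(5,4) S=171.3198 payoff=0.0000 vs cont=0.0000 → 0.0000 [wait]  node(5,5) S=198.5634 payoff=0.0000 vs cont=0.0000 → 0.0000 [wait]  ⇒ S*(5)=94.9384
t_4: node(4,0) S=102.2087 payoff=5.4813 vs cont=7.5416 → 7.5416 [wait]  node(4,1) S=118.4620 payoff=0.0000 vs cont=1.8137 → 1.8137 [wait]  node(4,2) S=137.3000 payoff=0.0000 vs cont=0.1987 → 0.1987 [wait]  node(4,3) S=159.1336 payoff=0.0000 vs cont=0.0000 → 0.0000 [wait]  node(4,4) S=184.4393 payoff=0.0000 vs cont=0.0000 → 0.0000 [wait]  ⇒ S*(4)=-
t_3: node(3,0) S=110.0356 payoff=0.0000 vs cont=4.2925 → 4.2925 [wait]  node(3,1) S=127.5337 payoff=0.0000 vs cont=0.9011 → 0.9011 [wait]  node(3,2) S=147.8142 payoff=0.0000 vs cont=0.0867 → 0.0867 [wait]  node(3,3) S=171.3198 payoff=0.0000 vs cont=0.0000 → 0.0000 [wait]  ⇒ S*(3)=-
t_2: node(2,0) S=118.4620 payoff=0.0000 vs cont=2.3707 → 2.3707 [wait]  node(2,1) S=137.3000 payoff=0.0000 vs cont=0.4410 → 0.4410 [wait]  node(2,2) S=159.1336 payoff=0.0000 vs cont=0.0378 → 0.0378 [wait]  ⇒ S*(2)=-
t_1: node(1,0) S=127.5337 payoff=0.0000 vs cont=1.2780 → 1.2780 [wait]  node(1,1) S=147.8142 payoff=0.0000 vs cont=0.2133 → 0.2133 [wait]  ⇒ S*(1)=-
t_0: node(0,0) S=137.3000 payoff=0.0000 vs cont=0.6755 → 0.6755 [wait]  ⇒ S*(0)=-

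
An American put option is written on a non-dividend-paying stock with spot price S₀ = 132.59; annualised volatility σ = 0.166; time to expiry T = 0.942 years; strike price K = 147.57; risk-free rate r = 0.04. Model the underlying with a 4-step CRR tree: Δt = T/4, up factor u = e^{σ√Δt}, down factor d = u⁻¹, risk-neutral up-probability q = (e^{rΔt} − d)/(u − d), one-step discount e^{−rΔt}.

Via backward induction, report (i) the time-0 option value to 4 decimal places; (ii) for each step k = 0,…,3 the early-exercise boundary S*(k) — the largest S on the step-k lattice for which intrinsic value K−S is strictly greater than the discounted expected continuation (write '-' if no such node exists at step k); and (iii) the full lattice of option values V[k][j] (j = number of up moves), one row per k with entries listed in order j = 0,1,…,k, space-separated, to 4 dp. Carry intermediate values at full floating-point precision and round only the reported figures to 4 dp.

params: Δt=0.23550 u=1.08389 d=0.92260 q=0.53855 e^(-rΔt)=0.99062
t_4 payoffs: 51.5042 34.7101 14.9800 0.0000 0.0000
t_3: node(3,0) S=104.1248 payoff=43.4452 vs cont=42.0616 → 43.4452 [stop]  node(3,1) S=122.3278 payoff=25.2422 vs cont=23.8586 → 25.2422 [stop]  node(3,2) S=143.7131 payoff=3.8569 vs cont=6.8477 → 6.8477 [wait]  node(3,3) S=168.8368 payoff=0.0000 vs cont=0.0000 → 0.0000 [wait]  ⇒ S*(3)=122.3278
t_2: node(2,0) S=112.8599 payoff=34.7101 vs cont=33.3265 → 34.7101 [stop]  node(2,1) S=132.5900 payoff=14.9800 vs cont=15.1920 → 15.1920 [wait]  node(2,2) S=155.7693 payoff=0.0000 vs cont=3.1302 → 3.1302 [wait]  ⇒ S*(2)=112.8599
t_1: node(1,0) S=122.3278 payoff=25.2422 vs cont=23.9717 → 25.2422 [stop]  node(1,1) S=143.7131 payoff=3.8569 vs cont=8.6146 → 8.6146 [wait]  ⇒ S*(1)=122.3278
t_0: node(0,0) S=132.5900 payoff=14.9800 vs cont=16.1346 → 16.1346 [wait]  ⇒ S*(0)=-

price = 16.1346
boundary = - 122.3278 112.8599 122.3278
tree:
16.1346
25.2422 8.6146
34.7101 15.1920 3.1302
43.4452 25.2422 6.8477 0.0000
51.5042 34.7101 14.9800 0.0000 0.0000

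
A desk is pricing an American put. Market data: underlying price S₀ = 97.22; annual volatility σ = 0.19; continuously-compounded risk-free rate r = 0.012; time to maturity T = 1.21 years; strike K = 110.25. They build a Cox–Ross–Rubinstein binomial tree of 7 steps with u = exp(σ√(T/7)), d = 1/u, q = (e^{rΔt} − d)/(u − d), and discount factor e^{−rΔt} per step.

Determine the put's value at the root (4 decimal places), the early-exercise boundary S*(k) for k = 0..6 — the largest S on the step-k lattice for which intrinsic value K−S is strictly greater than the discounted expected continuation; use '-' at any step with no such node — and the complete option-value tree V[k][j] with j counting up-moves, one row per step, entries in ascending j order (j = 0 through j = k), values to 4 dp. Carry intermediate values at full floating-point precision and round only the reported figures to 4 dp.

price = 15.9694
boundary = - - 83.0122 76.7070 83.0122 89.8356 97.2200
tree:
15.9694
21.2232 10.6421
27.2378 15.1368 6.0719
33.5430 20.7529 9.4338 2.6454
39.3693 27.2378 14.1817 4.5985 0.6511
44.7530 33.5430 20.4144 7.8417 1.2878 0.0000
49.7279 39.3693 27.2378 13.0300 2.5473 0.0000 0.0000
54.3248 44.7530 33.5430 20.4144 5.0387 0.0000 0.0000 0.0000

Δt=0.17286  u=1.08220  d=0.92404  q=0.49339  discount=0.99793
step 7 (expiry): payoffs max(K−S,0) = 54.3248 44.7530 33.5430 20.4144 5.0387 0.0000 0.0000 0.0000
step 6: (k=6,j=0): S=60.5221, (K−S)⁺=49.7279, hold=49.4994 ⇒ V=49.7279 exercise | (k=6,j=1): S=70.8807, (K−S)⁺=39.3693, hold=39.1408 ⇒ V=39.3693 exercise | (k=6,j=2): S=83.0122, (K−S)⁺=27.2378, hold=27.0094 ⇒ V=27.2378 exercise | (k=6,j=3): S=97.2200, (K−S)⁺=13.0300, hold=12.8015 ⇒ V=13.0300 exercise | (k=6,j=4): S=113.8595, (K−S)⁺=0.0000, hold=2.5473 ⇒ V=2.5473 continue | (k=6,j=5): S=133.3470, (K−S)⁺=0.0000, hold=0.0000 ⇒ V=0.0000 continue | (k=6,j=6): S=156.1698, (K−S)⁺=0.0000, hold=0.0000 ⇒ V=0.0000 continue  boundary S*=97.2200
step 5: (k=5,j=0): S=65.4970, (K−S)⁺=44.7530, hold=44.5246 ⇒ V=44.7530 exercise | (k=5,j=1): S=76.7070, (K−S)⁺=33.5430, hold=33.3146 ⇒ V=33.5430 exercise | (k=5,j=2): S=89.8356, (K−S)⁺=20.4144, hold=20.1859 ⇒ V=20.4144 exercise | (k=5,j=3): S=105.2113, (K−S)⁺=5.0387, hold=7.8417 ⇒ V=7.8417 continue | (k=5,j=4): S=123.2186, (K−S)⁺=0.0000, hold=1.2878 ⇒ V=1.2878 continue | (k=5,j=5): S=144.3079, (K−S)⁺=0.0000, hold=0.0000 ⇒ V=0.0000 continue  boundary S*=89.8356
step 4: (k=4,j=0): S=70.8807, (K−S)⁺=39.3693, hold=39.1408 ⇒ V=39.3693 exercise | (k=4,j=1): S=83.0122, (K−S)⁺=27.2378, hold=27.0094 ⇒ V=27.2378 exercise | (k=4,j=2): S=97.2200, (K−S)⁺=13.0300, hold=14.1817 ⇒ V=14.1817 continue | (k=4,j=3): S=113.8595, (K−S)⁺=0.0000, hold=4.5985 ⇒ V=4.5985 continue | (k=4,j=4): S=133.3470, (K−S)⁺=0.0000, hold=0.6511 ⇒ V=0.6511 continue  boundary S*=83.0122
step 3: (k=3,j=0): S=76.7070, (K−S)⁺=33.5430, hold=33.3146 ⇒ V=33.5430 exercise | (k=3,j=1): S=89.8356, (K−S)⁺=20.4144, hold=20.7529 ⇒ V=20.7529 continue | (k=3,j=2): S=105.2113, (K−S)⁺=5.0387, hold=9.4338 ⇒ V=9.4338 continue | (k=3,j=3): S=123.2186, (K−S)⁺=0.0000, hold=2.6454 ⇒ V=2.6454 continue  boundary S*=76.7070
step 2: (k=2,j=0): S=83.0122, (K−S)⁺=27.2378, hold=27.1761 ⇒ V=27.2378 exercise | (k=2,j=1): S=97.2200, (K−S)⁺=13.0300, hold=15.1368 ⇒ V=15.1368 continue | (k=2,j=2): S=113.8595, (K−S)⁺=0.0000, hold=6.0719 ⇒ V=6.0719 continue  boundary S*=83.0122
step 1: (k=1,j=0): S=89.8356, (K−S)⁺=20.4144, hold=21.2232 ⇒ V=21.2232 continue | (k=1,j=1): S=105.2113, (K−S)⁺=5.0387, hold=10.6421 ⇒ V=10.6421 continue  boundary S*=-
step 0: (k=0,j=0): S=97.2200, (K−S)⁺=13.0300, hold=15.9694 ⇒ V=15.9694 continue  boundary S*=-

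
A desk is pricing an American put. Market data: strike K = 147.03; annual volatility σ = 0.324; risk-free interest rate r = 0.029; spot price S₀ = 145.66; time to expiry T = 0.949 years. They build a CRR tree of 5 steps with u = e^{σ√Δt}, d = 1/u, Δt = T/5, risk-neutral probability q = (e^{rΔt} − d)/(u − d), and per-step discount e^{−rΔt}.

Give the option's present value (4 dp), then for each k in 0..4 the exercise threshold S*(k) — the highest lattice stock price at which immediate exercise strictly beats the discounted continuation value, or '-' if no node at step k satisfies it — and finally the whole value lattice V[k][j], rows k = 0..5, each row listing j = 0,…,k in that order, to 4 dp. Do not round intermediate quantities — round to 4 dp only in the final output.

price = 18.0799
boundary = - - - 95.3747 109.8337
tree:
18.0799
26.7758 9.0246
38.1270 14.9917 2.7723
51.6553 24.1535 5.4051 0.0000
64.2109 37.1963 10.5380 0.0000 0.0000
75.1135 51.6553 20.5453 0.0000 0.0000 0.0000

Δt=0.18980, u=1.15160, d=0.86836, q=0.48426, disc=e^(-rΔt)=0.99451
k=5 terminal: V=max(K-S,0) → 75.1135 51.6553 20.5453 0.0000 0.0000 0.0000
k=4: j=0 S=82.8191 intr=64.2109 cont=63.4038 V=64.2109[EX]; j=1 S=109.8337 intr=37.1963 cont=36.3893 V=37.1963[EX]; j=2 S=145.6600 intr=1.3700 cont=10.5380 V=10.5380[hold]; j=3 S=193.1724 intr=0.0000 cont=0.0000 V=0.0000[hold]; j=4 S=256.1827 intr=0.0000 cont=0.0000 V=0.0000[hold]  S*(4)=109.8337
k=3: j=0 S=95.3747 intr=51.6553 cont=50.8483 V=51.6553[EX]; j=1 S=126.4847 intr=20.5453 cont=24.1535 V=24.1535[hold]; j=2 S=167.7423 intr=0.0000 cont=5.4051 V=5.4051[hold]; j=3 S=222.4577 intr=0.0000 cont=0.0000 V=0.0000[hold]  S*(3)=95.3747
k=2: j=0 S=109.8337 intr=37.1963 cont=38.1270 V=38.1270[hold]; j=1 S=145.6600 intr=1.3700 cont=14.9917 V=14.9917[hold]; j=2 S=193.1724 intr=0.0000 cont=2.7723 V=2.7723[hold]  S*(2)=-
k=1: j=0 S=126.4847 intr=20.5453 cont=26.7758 V=26.7758[hold]; j=1 S=167.7423 intr=0.0000 cont=9.0246 V=9.0246[hold]  S*(1)=-
k=0: j=0 S=145.6600 intr=1.3700 cont=18.0799 V=18.0799[hold]  S*(0)=-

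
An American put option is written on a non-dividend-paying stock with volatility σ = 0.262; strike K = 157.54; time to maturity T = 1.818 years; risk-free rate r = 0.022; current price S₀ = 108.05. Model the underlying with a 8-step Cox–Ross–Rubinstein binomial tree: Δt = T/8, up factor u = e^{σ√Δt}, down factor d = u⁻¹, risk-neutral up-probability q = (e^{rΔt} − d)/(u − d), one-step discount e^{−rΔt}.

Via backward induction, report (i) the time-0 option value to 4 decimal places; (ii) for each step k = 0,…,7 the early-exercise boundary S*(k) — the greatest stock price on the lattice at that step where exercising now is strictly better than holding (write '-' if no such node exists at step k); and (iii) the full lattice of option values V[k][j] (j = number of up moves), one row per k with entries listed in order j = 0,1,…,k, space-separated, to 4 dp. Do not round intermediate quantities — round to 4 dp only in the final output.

Δt=0.22725, u=1.13303, d=0.88259, q=0.48883, disc=e^(-rΔt)=0.99501
k=8 terminal: V=max(K-S,0) → 117.7580 106.4694 91.9774 73.3733 49.4900 18.8295 0.0000 0.0000 0.0000
k=7: j=0 S=45.0743 intr=112.4657 cont=111.6800 V=112.4657[EX]; j=1 S=57.8647 intr=99.6753 cont=98.8897 V=99.6753[EX]; j=2 S=74.2845 intr=83.2555 cont=82.4699 V=83.2555[EX]; j=3 S=95.3636 intr=62.1764 cont=61.3908 V=62.1764[EX]; j=4 S=122.4241 intr=35.1159 cont=34.3302 V=35.1159[EX]; j=5 S=157.1634 intr=0.3766 cont=9.5771 V=9.5771[hold]; j=6 S=201.7604 intr=0.0000 cont=0.0000 V=0.0000[hold]; j=7 S=259.0123 intr=0.0000 cont=0.0000 V=0.0000[hold]  S*(7)=122.4241
k=6: j=0 S=51.0706 intr=106.4694 cont=105.6837 V=106.4694[EX]; j=1 S=65.5626 intr=91.9774 cont=91.1918 V=91.9774[EX]; j=2 S=84.1667 intr=73.3733 cont=72.5876 V=73.3733[EX]; j=3 S=108.0500 intr=49.4900 cont=48.7043 V=49.4900[EX]; j=4 S=138.7105 intr=18.8295 cont=22.5189 V=22.5189[hold]; j=5 S=178.0712 intr=0.0000 cont=4.8711 V=4.8711[hold]; j=6 S=228.6010 intr=0.0000 cont=0.0000 V=0.0000[hold]  S*(6)=108.0500
k=5: j=0 S=57.8647 intr=99.6753 cont=98.8897 V=99.6753[EX]; j=1 S=74.2845 intr=83.2555 cont=82.4699 V=83.2555[EX]; j=2 S=95.3636 intr=62.1764 cont=61.3908 V=62.1764[EX]; j=3 S=122.4241 intr=35.1159 cont=36.1247 V=36.1247[hold]; j=4 S=157.1634 intr=0.3766 cont=13.8229 V=13.8229[hold]; j=5 S=201.7604 intr=0.0000 cont=2.4776 V=2.4776[hold]  S*(5)=95.3636
k=4: j=0 S=65.5626 intr=91.9774 cont=91.1918 V=91.9774[EX]; j=1 S=84.1667 intr=73.3733 cont=72.5876 V=73.3733[EX]; j=2 S=108.0500 intr=49.4900 cont=49.1950 V=49.4900[EX]; j=3 S=138.7105 intr=18.8295 cont=25.0972 V=25.0972[hold]; j=4 S=178.0712 intr=0.0000 cont=8.2357 V=8.2357[hold]  S*(4)=108.0500
k=3: j=0 S=74.2845 intr=83.2555 cont=82.4699 V=83.2555[EX]; j=1 S=95.3636 intr=62.1764 cont=61.3908 V=62.1764[EX]; j=2 S=122.4241 intr=35.1159 cont=37.3787 V=37.3787[hold]; j=3 S=157.1634 intr=0.3766 cont=16.7707 V=16.7707[hold]  S*(3)=95.3636
k=2: j=0 S=84.1667 intr=73.3733 cont=72.5876 V=73.3733[EX]; j=1 S=108.0500 intr=49.4900 cont=49.8050 V=49.8050[hold]; j=2 S=138.7105 intr=18.8295 cont=27.1688 V=27.1688[hold]  S*(2)=84.1667
k=1: j=0 S=95.3636 intr=62.1764 cont=61.5440 V=62.1764[EX]; j=1 S=122.4241 intr=35.1159 cont=38.5466 V=38.5466[hold]  S*(1)=95.3636
k=0: j=0 S=108.0500 intr=49.4900 cont=50.3730 V=50.3730[hold]  S*(0)=-

price = 50.3730
boundary = - 95.3636 84.1667 95.3636 108.0500 95.3636 108.0500 122.4241
tree:
50.3730
62.1764 38.5466
73.3733 49.8050 27.1688
83.2555 62.1764 37.3787 16.7707
91.9774 73.3733 49.4900 25.0972 8.2357
99.6753 83.2555 62.1764 36.1247 13.8229 2.4776
106.4694 91.9774 73.3733 49.4900 22.5189 4.8711 0.0000
112.4657 99.6753 83.2555 62.1764 35.1159 9.5771 0.0000 0.0000
117.7580 106.4694 91.9774 73.3733 49.4900 18.8295 0.0000 0.0000 0.0000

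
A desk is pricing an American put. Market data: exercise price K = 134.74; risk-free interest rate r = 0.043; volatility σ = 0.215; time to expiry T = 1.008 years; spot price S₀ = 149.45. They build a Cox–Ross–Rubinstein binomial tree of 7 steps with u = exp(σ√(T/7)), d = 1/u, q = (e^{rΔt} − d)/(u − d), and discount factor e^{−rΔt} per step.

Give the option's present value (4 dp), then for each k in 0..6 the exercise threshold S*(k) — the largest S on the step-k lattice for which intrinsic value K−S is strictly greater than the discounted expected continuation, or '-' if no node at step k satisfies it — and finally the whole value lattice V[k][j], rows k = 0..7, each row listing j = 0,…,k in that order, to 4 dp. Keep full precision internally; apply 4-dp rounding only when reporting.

Δt=0.14400  u=1.08501  d=0.92165  q=0.51764  discount=0.99383
step 7 (expiry): payoffs max(K−S,0) = 50.3158 35.3523 17.7368 0.0000 0.0000 0.0000 0.0000 0.0000
step 6: (k=6,j=0): S=91.6009, (K−S)⁺=43.1391, hold=42.3073 ⇒ V=43.1391 exercise | (k=6,j=1): S=107.8364, (K−S)⁺=26.9036, hold=26.0719 ⇒ V=26.9036 exercise | (k=6,j=2): S=126.9494, (K−S)⁺=7.7906, hold=8.5027 ⇒ V=8.5027 continue | (k=6,j=3): S=149.4500, (K−S)⁺=0.0000, hold=0.0000 ⇒ V=0.0000 continue | (k=6,j=4): S=175.9387, (K−S)⁺=0.0000, hold=0.0000 ⇒ V=0.0000 continue | (k=6,j=5): S=207.1222, (K−S)⁺=0.0000, hold=0.0000 ⇒ V=0.0000 continue | (k=6,j=6): S=243.8327, (K−S)⁺=0.0000, hold=0.0000 ⇒ V=0.0000 continue  boundary S*=107.8364
step 5: (k=5,j=0): S=99.3877, (K−S)⁺=35.3523, hold=34.5206 ⇒ V=35.3523 exercise | (k=5,j=1): S=117.0032, (K−S)⁺=17.7368, hold=17.2714 ⇒ V=17.7368 exercise | (k=5,j=2): S=137.7410, (K−S)⁺=0.0000, hold=4.0761 ⇒ V=4.0761 continue | (k=5,j=3): S=162.1543, (K−S)⁺=0.0000, hold=0.0000 ⇒ V=0.0000 continue | (k=5,j=4): S=190.8947, (K−S)⁺=0.0000, hold=0.0000 ⇒ V=0.0000 continue | (k=5,j=5): S=224.7291, (K−S)⁺=0.0000, hold=0.0000 ⇒ V=0.0000 continue  boundary S*=117.0032
step 4: (k=4,j=0): S=107.8364, (K−S)⁺=26.9036, hold=26.0719 ⇒ V=26.9036 exercise | (k=4,j=1): S=126.9494, (K−S)⁺=7.7906, hold=10.5996 ⇒ V=10.5996 continue | (k=4,j=2): S=149.4500, (K−S)⁺=0.0000, hold=1.9540 ⇒ V=1.9540 continue | (k=4,j=3): S=175.9387, (K−S)⁺=0.0000, hold=0.0000 ⇒ V=0.0000 continue | (k=4,j=4): S=207.1222, (K−S)⁺=0.0000, hold=0.0000 ⇒ V=0.0000 continue  boundary S*=107.8364
step 3: (k=3,j=0): S=117.0032, (K−S)⁺=17.7368, hold=18.3501 ⇒ V=18.3501 continue | (k=3,j=1): S=137.7410, (K−S)⁺=0.0000, hold=6.0865 ⇒ V=6.0865 continue | (k=3,j=2): S=162.1543, (K−S)⁺=0.0000, hold=0.9367 ⇒ V=0.9367 continue | (k=3,j=3): S=190.8947, (K−S)⁺=0.0000, hold=0.0000 ⇒ V=0.0000 continue  boundary S*=-
step 2: (k=2,j=0): S=126.9494, (K−S)⁺=7.7906, hold=11.9279 ⇒ V=11.9279 continue | (k=2,j=1): S=149.4500, (K−S)⁺=0.0000, hold=3.3997 ⇒ V=3.3997 continue | (k=2,j=2): S=175.9387, (K−S)⁺=0.0000, hold=0.4491 ⇒ V=0.4491 continue  boundary S*=-
step 1: (k=1,j=0): S=137.7410, (K−S)⁺=0.0000, hold=7.4670 ⇒ V=7.4670 continue | (k=1,j=1): S=162.1543, (K−S)⁺=0.0000, hold=1.8608 ⇒ V=1.8608 continue  boundary S*=-
step 0: (k=0,j=0): S=149.4500, (K−S)⁺=0.0000, hold=4.5368 ⇒ V=4.5368 continue  boundary S*=-

price = 4.5368
boundary = - - - - 107.8364 117.0032 107.8364
tree:
4.5368
7.4670 1.8608
11.9279 3.3997 0.4491
18.3501 6.0865 0.9367 0.0000
26.9036 10.5996 1.9540 0.0000 0.0000
35.3523 17.7368 4.0761 0.0000 0.0000 0.0000
43.1391 26.9036 8.5027 0.0000 0.0000 0.0000 0.0000
50.3158 35.3523 17.7368 0.0000 0.0000 0.0000 0.0000 0.0000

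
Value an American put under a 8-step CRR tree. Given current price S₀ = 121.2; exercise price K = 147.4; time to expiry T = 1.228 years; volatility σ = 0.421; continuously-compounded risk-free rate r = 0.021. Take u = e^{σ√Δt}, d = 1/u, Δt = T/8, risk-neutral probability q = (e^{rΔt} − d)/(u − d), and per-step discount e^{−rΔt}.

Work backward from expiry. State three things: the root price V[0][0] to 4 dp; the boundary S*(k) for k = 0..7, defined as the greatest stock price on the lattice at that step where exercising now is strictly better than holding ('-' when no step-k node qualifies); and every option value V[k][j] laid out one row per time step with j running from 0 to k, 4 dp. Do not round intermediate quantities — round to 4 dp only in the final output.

params: Δt=0.15350 u=1.17933 d=0.84794 q=0.46860 e^(-rΔt)=0.99678
t_8 payoffs: 115.0087 102.3497 84.7436 60.2567 26.2000 0.0000 0.0000 0.0000 0.0000
t_7: node(7,0) S=38.2000 payoff=109.2000 vs cont=108.7257 → 109.2000 [stop]  node(7,1) S=53.1290 payoff=94.2710 vs cont=93.7966 → 94.2710 [stop]  node(7,2) S=73.8924 payoff=73.5076 vs cont=73.0332 → 73.5076 [stop]  node(7,3) S=102.7705 payoff=44.6295 vs cont=44.1551 → 44.6295 [stop]  node(7,4) S=142.9344 payoff=4.4656 vs cont=13.8779 → 13.8779 [wait]  node(7,5) S=198.7949 payoff=0.0000 vs cont=0.0000 → 0.0000 [wait]  node(7,6) S=276.4864 payoff=0.0000 vs cont=0.0000 → 0.0000 [wait]  node(7,7) S=384.5406 payoff=0.0000 vs cont=0.0000 → 0.0000 [wait]  ⇒ S*(7)=102.7705
t_6: node(6,0) S=45.0503 payoff=102.3497 vs cont=101.8754 → 102.3497 [stop]  node(6,1) S=62.6564 payoff=84.7436 vs cont=84.2692 → 84.7436 [stop]  node(6,2) S=87.1433 payoff=60.2567 vs cont=59.7823 → 60.2567 [stop]  node(6,3) S=121.2000 payoff=26.2000 vs cont=30.1220 → 30.1220 [wait]  node(6,4) S=168.5664 payoff=0.0000 vs cont=7.3510 → 7.3510 [wait]  node(6,5) S=234.4442 payoff=0.0000 vs cont=0.0000 → 0.0000 [wait]  node(6,6) S=326.0679 payoff=0.0000 vs cont=0.0000 → 0.0000 [wait]  ⇒ S*(6)=87.1433
t_5: node(5,0) S=53.1290 payoff=94.2710 vs cont=93.7966 → 94.2710 [stop]  node(5,1) S=73.8924 payoff=73.5076 vs cont=73.0332 → 73.5076 [stop]  node(5,2) S=102.7705 payoff=44.6295 vs cont=45.9871 → 45.9871 [wait]  node(5,3) S=142.9344 payoff=4.4656 vs cont=19.3889 → 19.3889 [wait]  node(5,4) S=198.7949 payoff=0.0000 vs cont=3.8937 → 3.8937 [wait]  node(5,5) S=276.4864 payoff=0.0000 vs cont=0.0000 → 0.0000 [wait]  ⇒ S*(5)=73.8924
t_4: node(4,0) S=62.6564 payoff=84.7436 vs cont=84.2692 → 84.7436 [stop]  node(4,1) S=87.1433 payoff=60.2567 vs cont=60.4164 → 60.4164 [wait]  node(4,2) S=121.2000 payoff=26.2000 vs cont=33.4153 → 33.4153 [wait]  node(4,3) S=168.5664 payoff=0.0000 vs cont=12.0888 → 12.0888 [wait]  node(4,4) S=234.4442 payoff=0.0000 vs cont=2.0625 → 2.0625 [wait]  ⇒ S*(4)=62.6564
t_3: node(3,0) S=73.8924 payoff=73.5076 vs cont=73.1078 → 73.5076 [stop]  node(3,1) S=102.7705 payoff=44.6295 vs cont=47.6099 → 47.6099 [wait]  node(3,2) S=142.9344 payoff=4.4656 vs cont=23.3463 → 23.3463 [wait]  node(3,3) S=198.7949 payoff=0.0000 vs cont=7.3667 → 7.3667 [wait]  ⇒ S*(3)=73.8924
t_2: node(2,0) S=87.1433 payoff=60.2567 vs cont=61.1744 → 61.1744 [wait]  node(2,1) S=121.2000 payoff=26.2000 vs cont=36.1234 → 36.1234 [wait]  node(2,2) S=168.5664 payoff=0.0000 vs cont=15.8072 → 15.8072 [wait]  ⇒ S*(2)=-
t_1: node(1,0) S=102.7705 payoff=44.6295 vs cont=49.2764 → 49.2764 [wait]  node(1,1) S=142.9344 payoff=4.4656 vs cont=26.5176 → 26.5176 [wait]  ⇒ S*(1)=-
t_0: node(0,0) S=121.2000 payoff=26.2000 vs cont=38.4874 → 38.4874 [wait]  ⇒ S*(0)=-

price = 38.4874
boundary = - - - 73.8924 62.6564 73.8924 87.1433 102.7705
tree:
38.4874
49.2764 26.5176
61.1744 36.1234 15.8072
73.5076 47.6099 23.3463 7.3667
84.7436 60.4164 33.4153 12.0888 2.0625
94.2710 73.5076 45.9871 19.3889 3.8937 0.0000
102.3497 84.7436 60.2567 30.1220 7.3510 0.0000 0.0000
109.2000 94.2710 73.5076 44.6295 13.8779 0.0000 0.0000 0.0000
115.0087 102.3497 84.7436 60.2567 26.2000 0.0000 0.0000 0.0000 0.0000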